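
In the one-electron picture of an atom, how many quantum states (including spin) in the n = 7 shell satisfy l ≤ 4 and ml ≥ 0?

With n = 7 the allowed l are 0, 1, …, 6.
Orbitals with l ≤ 4 and ml ≥ 0, by l: l=0 → 1; l=1 → 2; l=2 → 3; l=3 → 4; l=4 → 5.
Orbitals: 1 + 2 + 3 + 4 + 5 = 15. Each orbital carries two spin states, so 15 × 2 = 30 states.

30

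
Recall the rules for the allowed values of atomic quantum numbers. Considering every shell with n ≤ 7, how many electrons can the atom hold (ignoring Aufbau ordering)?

Total orbitals = 1² + 2² + 3² + 4² + 5² + 6² + 7² = 140. Doubling for spin gives 280 electrons.

280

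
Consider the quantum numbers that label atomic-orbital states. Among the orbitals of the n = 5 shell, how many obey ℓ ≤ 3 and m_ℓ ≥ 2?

For n = 5, ℓ ranges over 0 … 4.
Orbitals with ℓ ≤ 3 and m_ℓ ≥ 2, by ℓ: ℓ=2 → 1; ℓ=3 → 2.
Total orbitals: 1 + 2 = 3.

3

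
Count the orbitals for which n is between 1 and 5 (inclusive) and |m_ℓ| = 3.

6

Count contributing orbitals for each principal shell:
n=4 → 2; n=5 → 4.
Total orbitals: 2 + 4 = 6.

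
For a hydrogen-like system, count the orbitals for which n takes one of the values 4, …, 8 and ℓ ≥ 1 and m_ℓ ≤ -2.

Count contributing orbitals for each principal shell:
n=4 → 3; n=5 → 6; n=6 → 10; n=7 → 15; n=8 → 21.
Total orbitals: 3 + 6 + 10 + 15 + 21 = 55.

55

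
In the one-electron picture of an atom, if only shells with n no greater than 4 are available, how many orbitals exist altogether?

Total orbitals = 1² + 2² + 3² + 4² = 30.

30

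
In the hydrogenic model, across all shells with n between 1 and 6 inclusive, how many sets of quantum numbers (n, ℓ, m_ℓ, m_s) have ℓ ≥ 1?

170

For each n in the range, tally the orbitals obeying ℓ ≥ 1:
n=2 → 3; n=3 → 8; n=4 → 15; n=5 → 24; n=6 → 35.
Orbitals: 3 + 8 + 15 + 24 + 35 = 85. Including both spin states (m_s = ±1/2) gives 2 × 85 = 170 states.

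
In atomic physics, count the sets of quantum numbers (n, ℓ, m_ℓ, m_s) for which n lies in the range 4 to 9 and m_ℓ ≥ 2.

Go shell by shell, enumerating (ℓ, m_ℓ) with m_ℓ ≥ 2:
n=4 → 3; n=5 → 6; n=6 → 10; n=7 → 15; n=8 → 21; n=9 → 28.
Orbitals: 3 + 6 + 10 + 15 + 21 + 28 = 83. Including both spin states (m_s = ±1/2) gives 2 × 83 = 166 states.

166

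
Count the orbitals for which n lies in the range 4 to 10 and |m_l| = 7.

12

Treat each shell separately and count matching orbitals:
n=8 → 2; n=9 → 4; n=10 → 6.
Total orbitals: 2 + 4 + 6 = 12.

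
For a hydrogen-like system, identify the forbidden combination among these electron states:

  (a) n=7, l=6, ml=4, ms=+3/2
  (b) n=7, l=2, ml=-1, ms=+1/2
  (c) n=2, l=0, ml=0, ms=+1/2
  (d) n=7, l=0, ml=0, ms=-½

(a)

(a) has ms = +3/2, but an electron's spin must be ±1/2.
The remaining sets (b), (c), (d) satisfy all four rules.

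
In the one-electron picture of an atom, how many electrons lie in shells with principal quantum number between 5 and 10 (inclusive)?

Shell n has n² orbitals: 5²=25 + 6²=36 + 7²=49 + 8²=64 + 9²=81 + 10²=100 = 355 orbitals.
Two spin states per orbital: 2 × 355 = 710 electrons.

710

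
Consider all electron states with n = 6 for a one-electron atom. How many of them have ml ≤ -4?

Orbitals with ml ≤ -4, by l: l=4 → 1; l=5 → 2.
Orbitals: 1 + 2 = 3. Each orbital carries two spin states, so 3 × 2 = 6 states.

6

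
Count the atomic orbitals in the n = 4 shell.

The n = 4 shell contains n² = 4² = 16 orbitals.

16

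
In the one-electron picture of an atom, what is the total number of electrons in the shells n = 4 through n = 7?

252

Shell n has n² orbitals: 4²=16 + 5²=25 + 6²=36 + 7²=49 = 126 orbitals.
Two spin states per orbital: 2 × 126 = 252 electrons.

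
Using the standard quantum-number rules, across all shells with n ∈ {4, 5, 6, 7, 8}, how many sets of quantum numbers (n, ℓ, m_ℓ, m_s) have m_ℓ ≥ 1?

Work shell by shell — for each n, count the (ℓ, m_ℓ) pairs that satisfy m_ℓ ≥ 1:
n=4 → 6; n=5 → 10; n=6 → 15; n=7 → 21; n=8 → 28.
Orbitals: 6 + 10 + 15 + 21 + 28 = 80. Including both spin states (m_s = ±1/2) gives 2 × 80 = 160 states.

160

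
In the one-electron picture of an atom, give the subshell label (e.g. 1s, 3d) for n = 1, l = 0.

l = 0 corresponds to the letter 's', so the subshell is 1s.

1s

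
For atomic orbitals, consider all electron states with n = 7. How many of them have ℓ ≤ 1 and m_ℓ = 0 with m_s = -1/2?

Orbitals with ℓ ≤ 1 and m_ℓ = 0, by ℓ: ℓ=0 → 1; ℓ=1 → 1.
Orbitals: 1 + 1 = 2. With m_s fixed to a single value there is one state per orbital, giving 2 states.

2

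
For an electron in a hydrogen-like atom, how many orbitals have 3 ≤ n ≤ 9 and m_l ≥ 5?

For each n in the range, tally the orbitals obeying m_l ≥ 5:
n=6 → 1; n=7 → 3; n=8 → 6; n=9 → 10.
Total orbitals: 1 + 3 + 6 + 10 = 20.

20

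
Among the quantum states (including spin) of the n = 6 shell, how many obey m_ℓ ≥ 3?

With n = 6 the allowed ℓ are 0, 1, …, 5.
Contributions: ℓ=3 → 1; ℓ=4 → 2; ℓ=5 → 3.
Orbitals: 1 + 2 + 3 = 6. Each orbital carries two spin states, so 6 × 2 = 12 states.

12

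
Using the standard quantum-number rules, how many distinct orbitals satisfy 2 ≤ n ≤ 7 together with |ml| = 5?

6

For each n in the range, tally the orbitals obeying |ml| = 5:
n=6 → 2; n=7 → 4.
Total orbitals: 2 + 4 = 6.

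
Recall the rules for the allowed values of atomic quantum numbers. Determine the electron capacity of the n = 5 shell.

50

A shell holds 2n² electrons: 2 × 5² = 2 × 25 = 50.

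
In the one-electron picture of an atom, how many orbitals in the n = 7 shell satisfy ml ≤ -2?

Go through l = 0, …, 6 (the values permitted for n = 7).
Contributions: l=2 → 1; l=3 → 2; l=4 → 3; l=5 → 4; l=6 → 5.
Total orbitals: 1 + 2 + 3 + 4 + 5 = 15.

15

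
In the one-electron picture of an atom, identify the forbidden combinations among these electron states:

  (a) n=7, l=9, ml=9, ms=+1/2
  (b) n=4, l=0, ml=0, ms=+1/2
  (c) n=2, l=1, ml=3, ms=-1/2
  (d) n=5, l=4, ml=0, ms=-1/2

(a) and (c)

(a) has l = 9 ≥ n = 7, violating 0 ≤ l ≤ n−1.
(c) has |ml| = 3 > l = 1, violating −l ≤ ml ≤ l.
The remaining sets (b), (d) satisfy all four rules.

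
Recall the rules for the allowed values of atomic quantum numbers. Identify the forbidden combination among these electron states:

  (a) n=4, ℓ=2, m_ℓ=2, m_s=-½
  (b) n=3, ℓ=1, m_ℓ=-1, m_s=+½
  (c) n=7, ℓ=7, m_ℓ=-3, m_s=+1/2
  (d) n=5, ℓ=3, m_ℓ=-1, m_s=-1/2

(c)

(c) has ℓ = 7 ≥ n = 7, violating 0 ≤ ℓ ≤ n−1.
The remaining sets (a), (b), (d) satisfy all four rules.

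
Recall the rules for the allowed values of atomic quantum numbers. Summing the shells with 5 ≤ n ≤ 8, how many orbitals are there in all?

174

Shell n has n² orbitals: 5²=25 + 6²=36 + 7²=49 + 8²=64 = 174 orbitals.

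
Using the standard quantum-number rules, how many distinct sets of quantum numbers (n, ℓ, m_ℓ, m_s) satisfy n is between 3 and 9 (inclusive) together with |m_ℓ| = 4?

60

Go shell by shell, enumerating (ℓ, m_ℓ) with |m_ℓ| = 4:
n=5 → 2; n=6 → 4; n=7 → 6; n=8 → 8; n=9 → 10.
Orbitals: 2 + 4 + 6 + 8 + 10 = 30. Including both spin states (m_s = ±1/2) gives 2 × 30 = 60 states.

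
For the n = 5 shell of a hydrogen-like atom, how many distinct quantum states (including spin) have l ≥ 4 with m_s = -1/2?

The (l, m_l) pairs meeting l ≥ 4 give: l=4 → 9.
Orbitals: 9. With m_s fixed to a single value there is one state per orbital, giving 9 states.

9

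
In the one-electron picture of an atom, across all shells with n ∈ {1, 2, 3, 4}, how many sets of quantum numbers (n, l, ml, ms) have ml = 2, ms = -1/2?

3

Go shell by shell, enumerating (l, ml) with ml = 2:
n=3 → 1; n=4 → 2.
Orbitals: 1 + 2 = 3. With ms fixed to -1/2 there is one state per orbital, so 3 states.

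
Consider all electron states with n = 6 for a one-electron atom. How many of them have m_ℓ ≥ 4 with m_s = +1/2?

3

The (ℓ, m_ℓ) pairs meeting m_ℓ ≥ 4 give: ℓ=4 → 1; ℓ=5 → 2.
Orbitals: 1 + 2 = 3. With m_s fixed to a single value there is one state per orbital, giving 3 states.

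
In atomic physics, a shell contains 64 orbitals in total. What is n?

n² = 64 ⇒ n = 8.

n = 8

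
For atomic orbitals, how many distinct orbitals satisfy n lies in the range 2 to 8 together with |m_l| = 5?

Work shell by shell — for each n, count the (l, m_l) pairs that satisfy |m_l| = 5:
n=6 → 2; n=7 → 4; n=8 → 6.
Total orbitals: 2 + 4 + 6 = 12.

12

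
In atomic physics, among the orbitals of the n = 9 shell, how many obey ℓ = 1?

3

The n = 9 shell has ℓ = 0 through 8; check each.
Orbitals with ℓ = 1, by ℓ: ℓ=1 → 3.
Total orbitals: 3.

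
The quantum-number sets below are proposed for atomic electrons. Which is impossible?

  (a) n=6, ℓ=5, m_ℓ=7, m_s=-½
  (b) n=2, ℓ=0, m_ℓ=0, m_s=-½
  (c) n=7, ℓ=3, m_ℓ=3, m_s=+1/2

(a)

(a) has |m_ℓ| = 7 > ℓ = 5, violating −ℓ ≤ m_ℓ ≤ ℓ.
The remaining sets (b), (c) satisfy all four rules.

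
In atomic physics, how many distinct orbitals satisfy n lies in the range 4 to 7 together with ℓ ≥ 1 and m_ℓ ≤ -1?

Work shell by shell — for each n, count the (ℓ, m_ℓ) pairs that satisfy ℓ ≥ 1 and m_ℓ ≤ -1:
n=4 → 6; n=5 → 10; n=6 → 15; n=7 → 21.
Total orbitals: 6 + 10 + 15 + 21 = 52.

52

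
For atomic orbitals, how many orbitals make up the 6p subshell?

A subshell has 2l+1 orbitals; with l = 1, that's 3.

3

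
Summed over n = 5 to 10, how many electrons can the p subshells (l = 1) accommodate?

A p subshell (l = 1) exists for every n ≥ 2, so shells n = 5, 6, 7, 8, 9, 10 each contribute one — 6 subshells.
Since each p subshell holds 2(2·1+1) = 6 electrons, the total is 6 × 6 = 36.

36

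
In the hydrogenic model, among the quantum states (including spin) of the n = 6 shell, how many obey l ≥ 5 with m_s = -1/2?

Go through l = 0, …, 5 (the values permitted for n = 6).
Orbitals with l ≥ 5, by l: l=5 → 11.
Orbitals: 11. With m_s fixed to a single value there is one state per orbital, giving 11 states.

11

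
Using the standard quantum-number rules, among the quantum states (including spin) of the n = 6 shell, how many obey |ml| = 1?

20

The (l, ml) pairs meeting |ml| = 1 give: l=1 → 2; l=2 → 2; l=3 → 2; l=4 → 2; l=5 → 2.
Orbitals: 2 + 2 + 2 + 2 + 2 = 10. Each orbital carries two spin states, so 10 × 2 = 20 states.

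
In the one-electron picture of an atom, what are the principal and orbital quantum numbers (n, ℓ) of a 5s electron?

The leading integer gives n = 5; the letter 's' means ℓ = 0.

n = 5, ℓ = 0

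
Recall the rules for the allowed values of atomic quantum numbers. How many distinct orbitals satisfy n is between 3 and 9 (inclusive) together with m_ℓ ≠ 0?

238

Go shell by shell, enumerating (ℓ, m_ℓ) with m_ℓ ≠ 0:
n=3 → 6; n=4 → 12; n=5 → 20; n=6 → 30; n=7 → 42; n=8 → 56; n=9 → 72.
Total orbitals: 6 + 12 + 20 + 30 + 42 + 56 + 72 = 238.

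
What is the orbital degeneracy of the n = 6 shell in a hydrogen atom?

The n = 6 shell contains n² = 6² = 36 orbitals.

36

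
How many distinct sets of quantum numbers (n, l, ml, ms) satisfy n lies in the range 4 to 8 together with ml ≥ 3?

Go shell by shell, enumerating (l, ml) with ml ≥ 3:
n=4 → 1; n=5 → 3; n=6 → 6; n=7 → 10; n=8 → 15.
Orbitals: 1 + 3 + 6 + 10 + 15 = 35. Including both spin states (ms = ±1/2) gives 2 × 35 = 70 states.

70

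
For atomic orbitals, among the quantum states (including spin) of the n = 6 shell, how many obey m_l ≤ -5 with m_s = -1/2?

The n = 6 shell has l = 0 through 5; check each.
Contributions: l=5 → 1.
Orbitals: 1. With m_s fixed to a single value there is one state per orbital, giving 1 state.

1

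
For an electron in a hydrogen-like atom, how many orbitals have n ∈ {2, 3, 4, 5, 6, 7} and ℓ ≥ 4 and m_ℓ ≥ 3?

Count contributing orbitals for each principal shell:
n=5 → 2; n=6 → 5; n=7 → 9.
Total orbitals: 2 + 5 + 9 = 16.

16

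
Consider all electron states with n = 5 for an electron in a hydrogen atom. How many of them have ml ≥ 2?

For n = 5, l ranges over 0 … 4.
Contributions: l=2 → 1; l=3 → 2; l=4 → 3.
Orbitals: 1 + 2 + 3 = 6. Each orbital carries two spin states, so 6 × 2 = 12 states.

12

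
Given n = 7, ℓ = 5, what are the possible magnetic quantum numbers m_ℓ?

m_ℓ takes every integer from −ℓ to +ℓ. With ℓ = 5 that gives the 11 values -5, -4, -3, -2, -1, 0, 1, 2, 3, 4, 5.

-5, -4, -3, -2, -1, 0, 1, 2, 3, 4, 5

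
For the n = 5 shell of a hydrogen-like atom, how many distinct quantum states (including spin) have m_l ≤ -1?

20

Go through l = 0, …, 4 (the values permitted for n = 5).
Per l-value: l=1 → 1; l=2 → 2; l=3 → 3; l=4 → 4.
Orbitals: 1 + 2 + 3 + 4 = 10. Each orbital carries two spin states, so 10 × 2 = 20 states.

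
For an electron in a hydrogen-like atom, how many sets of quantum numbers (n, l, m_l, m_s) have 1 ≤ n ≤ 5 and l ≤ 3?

92

Count contributing orbitals for each principal shell:
n=1 → 1; n=2 → 4; n=3 → 9; n=4 → 16; n=5 → 16.
Orbitals: 1 + 4 + 9 + 16 + 16 = 46. Including both spin states (m_s = ±1/2) gives 2 × 46 = 92 states.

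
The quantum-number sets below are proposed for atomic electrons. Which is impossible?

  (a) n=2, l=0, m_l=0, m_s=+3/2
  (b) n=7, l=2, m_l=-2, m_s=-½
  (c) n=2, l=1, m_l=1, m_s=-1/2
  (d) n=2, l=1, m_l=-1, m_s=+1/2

(a)

(a) has m_s = +3/2, but an electron's spin must be ±1/2.
The remaining sets (b), (c), (d) satisfy all four rules.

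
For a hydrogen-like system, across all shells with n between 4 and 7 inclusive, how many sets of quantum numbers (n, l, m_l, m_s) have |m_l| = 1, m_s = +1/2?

36

Work shell by shell — for each n, count the (l, m_l) pairs that satisfy |m_l| = 1:
n=4 → 6; n=5 → 8; n=6 → 10; n=7 → 12.
Orbitals: 6 + 8 + 10 + 12 = 36. With m_s fixed to +1/2 there is one state per orbital, so 36 states.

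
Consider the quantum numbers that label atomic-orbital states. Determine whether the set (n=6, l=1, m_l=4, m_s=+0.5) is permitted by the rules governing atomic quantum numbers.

The magnetic quantum number must satisfy −l ≤ m_l ≤ l. With l = 1, m_l can only be -1, 0, 1, so m_l = 4 is forbidden.

Invalid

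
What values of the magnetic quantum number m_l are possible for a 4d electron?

The 4d subshell has l = 2, and m_l takes every integer from −l to +l. With l = 2 that gives the 5 values -2, -1, 0, 1, 2.

-2, -1, 0, 1, 2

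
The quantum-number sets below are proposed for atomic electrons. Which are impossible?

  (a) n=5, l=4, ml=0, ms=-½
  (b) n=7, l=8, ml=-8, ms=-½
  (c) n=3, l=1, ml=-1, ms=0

(b) and (c)

(b) has l = 8 ≥ n = 7, violating 0 ≤ l ≤ n−1.
(c) has ms = 0, but an electron's spin must be ±1/2.
The remaining set (a) satisfies all four rules.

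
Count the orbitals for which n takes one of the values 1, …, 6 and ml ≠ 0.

Per-shell orbital counts meeting the constraint:
n=2 → 2; n=3 → 6; n=4 → 12; n=5 → 20; n=6 → 30.
Total orbitals: 2 + 6 + 12 + 20 + 30 = 70.

70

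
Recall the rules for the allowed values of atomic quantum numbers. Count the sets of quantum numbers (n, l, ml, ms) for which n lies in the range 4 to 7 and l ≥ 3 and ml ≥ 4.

20

Treat each shell separately and count matching orbitals:
n=5 → 1; n=6 → 3; n=7 → 6.
Orbitals: 1 + 3 + 6 = 10. Including both spin states (ms = ±1/2) gives 2 × 10 = 20 states.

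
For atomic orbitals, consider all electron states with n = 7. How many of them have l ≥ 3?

Orbitals with l ≥ 3, by l: l=3 → 7; l=4 → 9; l=5 → 11; l=6 → 13.
Orbitals: 7 + 9 + 11 + 13 = 40. Each orbital carries two spin states, so 40 × 2 = 80 states.

80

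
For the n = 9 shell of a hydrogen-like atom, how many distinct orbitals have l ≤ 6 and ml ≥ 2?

Per l-value: l=2 → 1; l=3 → 2; l=4 → 3; l=5 → 4; l=6 → 5.
Total orbitals: 1 + 2 + 3 + 4 + 5 = 15.

15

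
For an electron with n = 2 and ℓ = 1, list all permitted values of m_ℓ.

-1, 0, 1

m_ℓ takes every integer from −ℓ to +ℓ. With ℓ = 1 that gives the 3 values -1, 0, 1.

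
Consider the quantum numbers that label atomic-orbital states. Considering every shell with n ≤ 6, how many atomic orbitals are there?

91

Total orbitals = 1² + 2² + 3² + 4² + 5² + 6² = 91.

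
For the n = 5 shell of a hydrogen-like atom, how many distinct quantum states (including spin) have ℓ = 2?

10

For n = 5, ℓ ranges over 0 … 4.
Orbitals with ℓ = 2, by ℓ: ℓ=2 → 5.
Orbitals: 5. Each orbital carries two spin states, so 5 × 2 = 10 states.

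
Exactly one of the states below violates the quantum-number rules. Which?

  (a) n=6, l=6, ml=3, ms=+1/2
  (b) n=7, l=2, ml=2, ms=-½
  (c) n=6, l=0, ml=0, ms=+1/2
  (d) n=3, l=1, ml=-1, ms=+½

(a)

(a) has l = 6 ≥ n = 6, violating 0 ≤ l ≤ n−1.
The remaining sets (b), (c), (d) satisfy all four rules.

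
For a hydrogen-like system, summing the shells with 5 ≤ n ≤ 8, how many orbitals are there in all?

Shell n has n² orbitals: 5²=25 + 6²=36 + 7²=49 + 8²=64 = 174 orbitals.

174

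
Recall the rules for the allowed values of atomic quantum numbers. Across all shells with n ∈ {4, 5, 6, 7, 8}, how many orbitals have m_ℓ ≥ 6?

Treat each shell separately and count matching orbitals:
n=7 → 1; n=8 → 3.
Total orbitals: 1 + 3 = 4.

4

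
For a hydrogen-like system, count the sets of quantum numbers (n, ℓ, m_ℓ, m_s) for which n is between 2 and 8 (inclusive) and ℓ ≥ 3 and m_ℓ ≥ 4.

Per-shell orbital counts meeting the constraint:
n=5 → 1; n=6 → 3; n=7 → 6; n=8 → 10.
Orbitals: 1 + 3 + 6 + 10 = 20. Including both spin states (m_s = ±1/2) gives 2 × 20 = 40 states.

40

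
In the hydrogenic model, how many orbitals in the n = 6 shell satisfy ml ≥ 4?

The n = 6 shell has l = 0 through 5; check each.
Contributions: l=4 → 1; l=5 → 2.
Total orbitals: 1 + 2 = 3.

3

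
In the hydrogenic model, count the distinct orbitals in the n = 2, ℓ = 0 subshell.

A subshell has 2ℓ+1 orbitals; with ℓ = 0, that's 1.

1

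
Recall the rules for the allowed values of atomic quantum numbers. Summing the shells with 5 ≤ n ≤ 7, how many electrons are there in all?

Shell n has n² orbitals: 5²=25 + 6²=36 + 7²=49 = 110 orbitals.
Two spin states per orbital: 2 × 110 = 220 electrons.

220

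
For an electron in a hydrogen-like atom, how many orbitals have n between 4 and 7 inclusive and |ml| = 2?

Treat each shell separately and count matching orbitals:
n=4 → 4; n=5 → 6; n=6 → 8; n=7 → 10.
Total orbitals: 4 + 6 + 8 + 10 = 28.

28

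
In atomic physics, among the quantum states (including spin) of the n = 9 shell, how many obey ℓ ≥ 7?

The (ℓ, m_ℓ) pairs meeting ℓ ≥ 7 give: ℓ=7 → 15; ℓ=8 → 17.
Orbitals: 15 + 17 = 32. Each orbital carries two spin states, so 32 × 2 = 64 states.

64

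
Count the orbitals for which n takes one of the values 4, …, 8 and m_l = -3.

15

Go shell by shell, enumerating (l, m_l) with m_l = -3:
n=4 → 1; n=5 → 2; n=6 → 3; n=7 → 4; n=8 → 5.
Total orbitals: 1 + 2 + 3 + 4 + 5 = 15.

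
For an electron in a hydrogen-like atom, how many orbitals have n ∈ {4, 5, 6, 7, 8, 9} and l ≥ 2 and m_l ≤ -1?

110

Count contributing orbitals for each principal shell:
n=4 → 5; n=5 → 9; n=6 → 14; n=7 → 20; n=8 → 27; n=9 → 35.
Total orbitals: 5 + 9 + 14 + 20 + 27 + 35 = 110.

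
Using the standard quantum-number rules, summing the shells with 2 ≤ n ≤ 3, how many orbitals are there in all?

13

Shell n has n² orbitals: 2²=4 + 3²=9 = 13 orbitals.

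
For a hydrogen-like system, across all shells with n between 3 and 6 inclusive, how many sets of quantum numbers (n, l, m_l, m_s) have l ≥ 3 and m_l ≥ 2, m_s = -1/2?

16

Count contributing orbitals for each principal shell:
n=4 → 2; n=5 → 5; n=6 → 9.
Orbitals: 2 + 5 + 9 = 16. With m_s fixed to -1/2 there is one state per orbital, so 16 states.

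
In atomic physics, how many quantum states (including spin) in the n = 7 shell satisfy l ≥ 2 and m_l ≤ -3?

20

For n = 7, l ranges over 0 … 6.
Per l-value: l=3 → 1; l=4 → 2; l=5 → 3; l=6 → 4.
Orbitals: 1 + 2 + 3 + 4 = 10. Each orbital carries two spin states, so 10 × 2 = 20 states.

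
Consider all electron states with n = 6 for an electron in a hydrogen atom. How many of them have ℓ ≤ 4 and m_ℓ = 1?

With n = 6 the allowed ℓ are 0, 1, …, 5.
Orbitals with ℓ ≤ 4 and m_ℓ = 1, by ℓ: ℓ=1 → 1; ℓ=2 → 1; ℓ=3 → 1; ℓ=4 → 1.
Orbitals: 1 + 1 + 1 + 1 = 4. Each orbital carries two spin states, so 4 × 2 = 8 states.

8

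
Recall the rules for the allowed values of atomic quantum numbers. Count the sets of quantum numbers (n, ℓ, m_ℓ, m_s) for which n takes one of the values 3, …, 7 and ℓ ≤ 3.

146

For each n in the range, tally the orbitals obeying ℓ ≤ 3:
n=3 → 9; n=4 → 16; n=5 → 16; n=6 → 16; n=7 → 16.
Orbitals: 9 + 16 + 16 + 16 + 16 = 73. Including both spin states (m_s = ±1/2) gives 2 × 73 = 146 states.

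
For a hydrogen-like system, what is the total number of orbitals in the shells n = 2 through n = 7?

Shell n has n² orbitals: 2²=4 + 3²=9 + 4²=16 + 5²=25 + 6²=36 + 7²=49 = 139 orbitals.

139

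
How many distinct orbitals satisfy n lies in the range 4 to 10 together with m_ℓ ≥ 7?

Treat each shell separately and count matching orbitals:
n=8 → 1; n=9 → 3; n=10 → 6.
Total orbitals: 1 + 3 + 6 = 10.

10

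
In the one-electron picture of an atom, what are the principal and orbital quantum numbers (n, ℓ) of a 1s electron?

The leading integer gives n = 1; the letter 's' means ℓ = 0.

n = 1, ℓ = 0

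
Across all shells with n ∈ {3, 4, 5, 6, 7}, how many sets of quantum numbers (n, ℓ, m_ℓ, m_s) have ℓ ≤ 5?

Per-shell orbital counts meeting the constraint:
n=3 → 9; n=4 → 16; n=5 → 25; n=6 → 36; n=7 → 36.
Orbitals: 9 + 16 + 25 + 36 + 36 = 122. Including both spin states (m_s = ±1/2) gives 2 × 122 = 244 states.

244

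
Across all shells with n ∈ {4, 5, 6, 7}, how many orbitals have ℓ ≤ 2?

36

Count contributing orbitals for each principal shell:
n=4 → 9; n=5 → 9; n=6 → 9; n=7 → 9.
Total orbitals: 9 + 9 + 9 + 9 = 36.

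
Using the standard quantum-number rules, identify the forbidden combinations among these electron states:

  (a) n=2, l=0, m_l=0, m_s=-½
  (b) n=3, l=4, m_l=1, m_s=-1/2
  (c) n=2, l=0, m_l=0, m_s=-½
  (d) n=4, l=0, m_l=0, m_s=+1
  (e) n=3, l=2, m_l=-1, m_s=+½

(b) and (d)

(b) has l = 4 ≥ n = 3, violating 0 ≤ l ≤ n−1.
(d) has m_s = +1, but an electron's spin must be ±1/2.
The remaining sets (a), (c), (e) satisfy all four rules.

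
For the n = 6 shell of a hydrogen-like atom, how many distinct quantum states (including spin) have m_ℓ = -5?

2

The n = 6 shell has ℓ = 0 through 5; check each.
Contributions: ℓ=5 → 1.
Orbitals: 1. Each orbital carries two spin states, so 1 × 2 = 2 states.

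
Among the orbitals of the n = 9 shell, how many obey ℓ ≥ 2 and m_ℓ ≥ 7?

3

For n = 9, ℓ ranges over 0 … 8.
The (ℓ, m_ℓ) pairs meeting ℓ ≥ 2 and m_ℓ ≥ 7 give: ℓ=7 → 1; ℓ=8 → 2.
Total orbitals: 1 + 2 = 3.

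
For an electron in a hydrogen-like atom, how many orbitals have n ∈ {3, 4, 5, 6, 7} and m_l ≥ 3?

Go shell by shell, enumerating (l, m_l) with m_l ≥ 3:
n=4 → 1; n=5 → 3; n=6 → 6; n=7 → 10.
Total orbitals: 1 + 3 + 6 + 10 = 20.

20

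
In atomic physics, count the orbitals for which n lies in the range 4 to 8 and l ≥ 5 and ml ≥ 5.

10

For each n in the range, tally the orbitals obeying l ≥ 5 and ml ≥ 5:
n=6 → 1; n=7 → 3; n=8 → 6.
Total orbitals: 1 + 3 + 6 = 10.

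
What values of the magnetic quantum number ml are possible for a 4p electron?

The 4p subshell has l = 1, and ml takes every integer from −l to +l. With l = 1 that gives the 3 values -1, 0, 1.

-1, 0, 1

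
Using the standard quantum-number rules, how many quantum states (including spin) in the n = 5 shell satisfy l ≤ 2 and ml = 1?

With n = 5 the allowed l are 0, 1, …, 4.
Per l-value: l=1 → 1; l=2 → 1.
Orbitals: 1 + 1 = 2. Each orbital carries two spin states, so 2 × 2 = 4 states.

4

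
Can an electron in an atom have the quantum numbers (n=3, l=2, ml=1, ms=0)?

Invalid

The spin quantum number for an electron can only be ms = +1/2 or −1/2; ms = 0 is not one of those.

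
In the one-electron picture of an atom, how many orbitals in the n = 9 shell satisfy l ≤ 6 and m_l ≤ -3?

10

Contributions: l=3 → 1; l=4 → 2; l=5 → 3; l=6 → 4.
Total orbitals: 1 + 2 + 3 + 4 = 10.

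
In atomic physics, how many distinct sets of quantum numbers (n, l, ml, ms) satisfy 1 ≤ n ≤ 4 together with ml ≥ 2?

Per-shell orbital counts meeting the constraint:
n=3 → 1; n=4 → 3.
Orbitals: 1 + 3 = 4. Including both spin states (ms = ±1/2) gives 2 × 4 = 8 states.

8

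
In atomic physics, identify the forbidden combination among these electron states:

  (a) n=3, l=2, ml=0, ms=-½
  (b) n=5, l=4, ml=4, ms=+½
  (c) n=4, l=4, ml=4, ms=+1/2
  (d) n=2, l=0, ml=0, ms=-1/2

(c) has l = 4 ≥ n = 4, violating 0 ≤ l ≤ n−1.
The remaining sets (a), (b), (d) satisfy all four rules.

(c)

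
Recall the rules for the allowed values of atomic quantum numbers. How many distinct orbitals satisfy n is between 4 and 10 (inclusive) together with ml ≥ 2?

119

For each n in the range, tally the orbitals obeying ml ≥ 2:
n=4 → 3; n=5 → 6; n=6 → 10; n=7 → 15; n=8 → 21; n=9 → 28; n=10 → 36.
Total orbitals: 3 + 6 + 10 + 15 + 21 + 28 + 36 = 119.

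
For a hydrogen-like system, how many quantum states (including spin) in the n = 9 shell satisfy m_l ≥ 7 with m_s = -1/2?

The n = 9 shell has l = 0 through 8; check each.
Contributions: l=7 → 1; l=8 → 2.
Orbitals: 1 + 2 = 3. With m_s fixed to a single value there is one state per orbital, giving 3 states.

3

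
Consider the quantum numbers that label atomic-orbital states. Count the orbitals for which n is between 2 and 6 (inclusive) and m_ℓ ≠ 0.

Count contributing orbitals for each principal shell:
n=2 → 2; n=3 → 6; n=4 → 12; n=5 → 20; n=6 → 30.
Total orbitals: 2 + 6 + 12 + 20 + 30 = 70.

70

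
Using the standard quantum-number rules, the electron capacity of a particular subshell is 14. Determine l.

2(2l+1) = 14 ⇒ 2l+1 = 7 ⇒ l = 3.

l = 3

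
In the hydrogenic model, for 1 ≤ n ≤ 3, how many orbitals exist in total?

Total orbitals = 1² + 2² + 3² = 14.

14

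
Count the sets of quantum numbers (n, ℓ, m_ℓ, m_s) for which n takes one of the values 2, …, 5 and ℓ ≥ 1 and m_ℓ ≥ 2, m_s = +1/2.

10

Per-shell orbital counts meeting the constraint:
n=3 → 1; n=4 → 3; n=5 → 6.
Orbitals: 1 + 3 + 6 = 10. With m_s fixed to +1/2 there is one state per orbital, so 10 states.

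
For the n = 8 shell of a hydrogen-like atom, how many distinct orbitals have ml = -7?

For n = 8, l ranges over 0 … 7.
Per l-value: l=7 → 1.
Total orbitals: 1.

1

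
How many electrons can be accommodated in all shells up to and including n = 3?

Total orbitals = 1² + 2² + 3² = 14. Doubling for spin gives 28 electrons.

28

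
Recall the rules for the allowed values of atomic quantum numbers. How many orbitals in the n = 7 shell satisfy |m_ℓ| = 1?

12

Contributions: ℓ=1 → 2; ℓ=2 → 2; ℓ=3 → 2; ℓ=4 → 2; ℓ=5 → 2; ℓ=6 → 2.
Total orbitals: 2 + 2 + 2 + 2 + 2 + 2 = 12.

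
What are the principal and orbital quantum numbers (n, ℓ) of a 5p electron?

n = 5, ℓ = 1

The leading integer gives n = 5; the letter 'p' means ℓ = 1.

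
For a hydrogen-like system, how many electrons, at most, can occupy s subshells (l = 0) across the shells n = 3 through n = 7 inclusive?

10

An s subshell (l = 0) exists for every n ≥ 1, so shells n = 3, 4, 5, 6, 7 each contribute one — 5 subshells.
Since each s subshell holds 2(2·0+1) = 2 electrons, the total is 5 × 2 = 10.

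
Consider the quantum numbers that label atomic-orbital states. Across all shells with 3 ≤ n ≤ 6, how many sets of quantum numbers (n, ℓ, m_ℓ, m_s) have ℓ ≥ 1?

164

Count contributing orbitals for each principal shell:
n=3 → 8; n=4 → 15; n=5 → 24; n=6 → 35.
Orbitals: 8 + 15 + 24 + 35 = 82. Including both spin states (m_s = ±1/2) gives 2 × 82 = 164 states.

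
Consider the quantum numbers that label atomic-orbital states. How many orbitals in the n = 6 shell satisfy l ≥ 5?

11

For n = 6, l ranges over 0 … 5.
Orbitals with l ≥ 5, by l: l=5 → 11.
Total orbitals: 11.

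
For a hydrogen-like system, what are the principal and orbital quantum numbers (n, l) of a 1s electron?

n = 1, l = 0

The leading integer gives n = 1; the letter 's' means l = 0.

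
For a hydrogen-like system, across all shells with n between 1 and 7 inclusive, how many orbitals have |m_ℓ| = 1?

42

Count contributing orbitals for each principal shell:
n=2 → 2; n=3 → 4; n=4 → 6; n=5 → 8; n=6 → 10; n=7 → 12.
Total orbitals: 2 + 4 + 6 + 8 + 10 + 12 = 42.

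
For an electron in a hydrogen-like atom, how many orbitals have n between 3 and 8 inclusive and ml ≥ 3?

35

Work shell by shell — for each n, count the (l, ml) pairs that satisfy ml ≥ 3:
n=4 → 1; n=5 → 3; n=6 → 6; n=7 → 10; n=8 → 15.
Total orbitals: 1 + 3 + 6 + 10 + 15 = 35.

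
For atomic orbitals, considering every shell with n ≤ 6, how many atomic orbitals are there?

Total orbitals = 1² + 2² + 3² + 4² + 5² + 6² = 91.

91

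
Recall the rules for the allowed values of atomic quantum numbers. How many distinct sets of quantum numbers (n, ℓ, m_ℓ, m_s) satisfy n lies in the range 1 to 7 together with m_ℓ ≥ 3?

40

Count contributing orbitals for each principal shell:
n=4 → 1; n=5 → 3; n=6 → 6; n=7 → 10.
Orbitals: 1 + 3 + 6 + 10 = 20. Including both spin states (m_s = ±1/2) gives 2 × 20 = 40 states.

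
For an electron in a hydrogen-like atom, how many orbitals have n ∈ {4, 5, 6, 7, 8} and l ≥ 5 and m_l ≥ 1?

Count contributing orbitals for each principal shell:
n=6 → 5; n=7 → 11; n=8 → 18.
Total orbitals: 5 + 11 + 18 = 34.

34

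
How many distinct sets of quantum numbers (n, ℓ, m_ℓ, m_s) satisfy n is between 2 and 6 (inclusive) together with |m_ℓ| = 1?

60

Per-shell orbital counts meeting the constraint:
n=2 → 2; n=3 → 4; n=4 → 6; n=5 → 8; n=6 → 10.
Orbitals: 2 + 4 + 6 + 8 + 10 = 30. Including both spin states (m_s = ±1/2) gives 2 × 30 = 60 states.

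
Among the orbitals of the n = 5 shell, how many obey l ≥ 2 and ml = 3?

2

For n = 5, l ranges over 0 … 4.
Contributions: l=3 → 1; l=4 → 1.
Total orbitals: 1 + 1 = 2.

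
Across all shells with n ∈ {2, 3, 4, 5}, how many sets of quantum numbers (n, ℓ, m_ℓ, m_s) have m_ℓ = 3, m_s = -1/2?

3

Treat each shell separately and count matching orbitals:
n=4 → 1; n=5 → 2.
Orbitals: 1 + 2 = 3. With m_s fixed to -1/2 there is one state per orbital, so 3 states.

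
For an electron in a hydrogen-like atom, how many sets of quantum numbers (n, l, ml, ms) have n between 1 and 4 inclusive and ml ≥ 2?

8

Per-shell orbital counts meeting the constraint:
n=3 → 1; n=4 → 3.
Orbitals: 1 + 3 = 4. Including both spin states (ms = ±1/2) gives 2 × 4 = 8 states.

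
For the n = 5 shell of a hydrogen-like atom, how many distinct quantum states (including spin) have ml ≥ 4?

Go through l = 0, …, 4 (the values permitted for n = 5).
The (l, ml) pairs meeting ml ≥ 4 give: l=4 → 1.
Orbitals: 1. Each orbital carries two spin states, so 1 × 2 = 2 states.

2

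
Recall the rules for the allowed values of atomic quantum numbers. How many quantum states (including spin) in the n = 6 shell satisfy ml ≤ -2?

For n = 6, l ranges over 0 … 5.
Contributions: l=2 → 1; l=3 → 2; l=4 → 3; l=5 → 4.
Orbitals: 1 + 2 + 3 + 4 = 10. Each orbital carries two spin states, so 10 × 2 = 20 states.

20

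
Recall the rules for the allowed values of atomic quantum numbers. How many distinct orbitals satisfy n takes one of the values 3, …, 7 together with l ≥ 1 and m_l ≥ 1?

55

For each n in the range, tally the orbitals obeying l ≥ 1 and m_l ≥ 1:
n=3 → 3; n=4 → 6; n=5 → 10; n=6 → 15; n=7 → 21.
Total orbitals: 3 + 6 + 10 + 15 + 21 = 55.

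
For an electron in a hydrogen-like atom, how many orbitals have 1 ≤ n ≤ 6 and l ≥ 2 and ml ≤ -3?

10

Count contributing orbitals for each principal shell:
n=4 → 1; n=5 → 3; n=6 → 6.
Total orbitals: 1 + 3 + 6 = 10.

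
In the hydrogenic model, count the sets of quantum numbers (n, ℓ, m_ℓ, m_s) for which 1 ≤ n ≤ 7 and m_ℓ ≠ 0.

224

Per-shell orbital counts meeting the constraint:
n=2 → 2; n=3 → 6; n=4 → 12; n=5 → 20; n=6 → 30; n=7 → 42.
Orbitals: 2 + 6 + 12 + 20 + 30 + 42 = 112. Including both spin states (m_s = ±1/2) gives 2 × 112 = 224 states.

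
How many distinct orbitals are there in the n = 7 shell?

The n = 7 shell contains n² = 7² = 49 orbitals.

49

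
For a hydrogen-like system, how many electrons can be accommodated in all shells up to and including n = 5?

110

Total orbitals = 1² + 2² + 3² + 4² + 5² = 55. Doubling for spin gives 110 electrons.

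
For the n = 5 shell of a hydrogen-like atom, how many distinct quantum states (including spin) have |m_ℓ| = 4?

Per ℓ-value: ℓ=4 → 2.
Orbitals: 2. Each orbital carries two spin states, so 2 × 2 = 4 states.

4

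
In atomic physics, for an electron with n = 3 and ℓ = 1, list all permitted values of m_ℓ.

-1, 0, 1

m_ℓ takes every integer from −ℓ to +ℓ. With ℓ = 1 that gives the 3 values -1, 0, 1.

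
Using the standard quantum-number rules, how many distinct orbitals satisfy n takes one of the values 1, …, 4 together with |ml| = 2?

Treat each shell separately and count matching orbitals:
n=3 → 2; n=4 → 4.
Total orbitals: 2 + 4 = 6.

6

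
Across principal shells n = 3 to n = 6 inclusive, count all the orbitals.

86

Shell n has n² orbitals: 3²=9 + 4²=16 + 5²=25 + 6²=36 = 86 orbitals.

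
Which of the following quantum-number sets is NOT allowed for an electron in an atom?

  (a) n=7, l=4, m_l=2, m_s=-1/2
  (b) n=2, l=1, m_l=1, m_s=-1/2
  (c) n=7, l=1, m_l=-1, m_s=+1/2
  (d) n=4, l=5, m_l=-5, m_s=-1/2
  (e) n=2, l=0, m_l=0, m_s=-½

(d)

(d) has l = 5 ≥ n = 4, violating 0 ≤ l ≤ n−1.
The remaining sets (a), (b), (c), (e) satisfy all four rules.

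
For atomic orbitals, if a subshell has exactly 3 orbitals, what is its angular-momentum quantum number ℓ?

2ℓ+1 = 3 gives ℓ = 1.

ℓ = 1 (p)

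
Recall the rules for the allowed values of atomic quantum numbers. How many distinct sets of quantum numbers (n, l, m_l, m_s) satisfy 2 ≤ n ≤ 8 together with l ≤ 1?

56

Per-shell orbital counts meeting the constraint:
n=2 → 4; n=3 → 4; n=4 → 4; n=5 → 4; n=6 → 4; n=7 → 4; n=8 → 4.
Orbitals: 4 + 4 + 4 + 4 + 4 + 4 + 4 = 28. Including both spin states (m_s = ±1/2) gives 2 × 28 = 56 states.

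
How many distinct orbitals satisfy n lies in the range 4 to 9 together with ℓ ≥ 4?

175

For each n in the range, tally the orbitals obeying ℓ ≥ 4:
n=5 → 9; n=6 → 20; n=7 → 33; n=8 → 48; n=9 → 65.
Total orbitals: 9 + 20 + 33 + 48 + 65 = 175.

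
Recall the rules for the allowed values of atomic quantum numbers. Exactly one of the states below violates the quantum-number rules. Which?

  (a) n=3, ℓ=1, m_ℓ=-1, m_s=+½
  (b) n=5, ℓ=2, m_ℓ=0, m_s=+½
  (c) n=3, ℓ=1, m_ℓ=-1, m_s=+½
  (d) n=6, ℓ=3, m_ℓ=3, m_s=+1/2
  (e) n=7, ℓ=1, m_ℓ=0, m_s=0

(e)

(e) has m_s = 0, but an electron's spin must be ±1/2.
The remaining sets (a), (b), (c), (d) satisfy all four rules.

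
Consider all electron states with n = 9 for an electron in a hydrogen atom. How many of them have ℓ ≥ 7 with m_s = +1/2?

The (ℓ, m_ℓ) pairs meeting ℓ ≥ 7 give: ℓ=7 → 15; ℓ=8 → 17.
Orbitals: 15 + 17 = 32. With m_s fixed to a single value there is one state per orbital, giving 32 states.

32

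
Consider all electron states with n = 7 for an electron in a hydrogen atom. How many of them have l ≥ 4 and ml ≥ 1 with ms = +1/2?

15

With n = 7 the allowed l are 0, 1, …, 6.
Per l-value: l=4 → 4; l=5 → 5; l=6 → 6.
Orbitals: 4 + 5 + 6 = 15. With ms fixed to a single value there is one state per orbital, giving 15 states.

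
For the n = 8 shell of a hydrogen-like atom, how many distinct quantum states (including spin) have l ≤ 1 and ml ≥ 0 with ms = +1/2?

3

The n = 8 shell has l = 0 through 7; check each.
Orbitals with l ≤ 1 and ml ≥ 0, by l: l=0 → 1; l=1 → 2.
Orbitals: 1 + 2 = 3. With ms fixed to a single value there is one state per orbital, giving 3 states.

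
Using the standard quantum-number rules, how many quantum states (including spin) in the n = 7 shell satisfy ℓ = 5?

22

The (ℓ, m_ℓ) pairs meeting ℓ = 5 give: ℓ=5 → 11.
Orbitals: 11. Each orbital carries two spin states, so 11 × 2 = 22 states.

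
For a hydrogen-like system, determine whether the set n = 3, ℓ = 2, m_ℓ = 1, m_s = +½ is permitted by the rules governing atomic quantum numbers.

n = 3 is a positive integer. ℓ = 2 satisfies 0 ≤ ℓ ≤ n−1 = 2. m_ℓ = 1 lies in the range −ℓ … +ℓ (here −2 … 2). m_s = +1/2 is one of ±1/2.
All four constraints are satisfied.

Valid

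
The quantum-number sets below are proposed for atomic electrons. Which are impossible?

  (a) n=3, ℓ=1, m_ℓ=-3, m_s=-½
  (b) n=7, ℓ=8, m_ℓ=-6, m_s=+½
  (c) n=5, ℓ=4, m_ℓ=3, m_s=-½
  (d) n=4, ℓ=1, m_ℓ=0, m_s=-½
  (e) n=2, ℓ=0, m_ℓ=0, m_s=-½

(a) and (b)

(a) has |m_ℓ| = 3 > ℓ = 1, violating −ℓ ≤ m_ℓ ≤ ℓ.
(b) has ℓ = 8 ≥ n = 7, violating 0 ≤ ℓ ≤ n−1.
The remaining sets (c), (d), (e) satisfy all four rules.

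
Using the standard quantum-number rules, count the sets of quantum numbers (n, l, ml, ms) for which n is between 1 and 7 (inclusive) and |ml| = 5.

Work shell by shell — for each n, count the (l, ml) pairs that satisfy |ml| = 5:
n=6 → 2; n=7 → 4.
Orbitals: 2 + 4 = 6. Including both spin states (ms = ±1/2) gives 2 × 6 = 12 states.

12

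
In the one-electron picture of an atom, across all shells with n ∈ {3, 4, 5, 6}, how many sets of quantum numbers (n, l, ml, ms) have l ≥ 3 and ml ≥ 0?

For each n in the range, tally the orbitals obeying l ≥ 3 and ml ≥ 0:
n=4 → 4; n=5 → 9; n=6 → 15.
Orbitals: 4 + 9 + 15 = 28. Including both spin states (ms = ±1/2) gives 2 × 28 = 56 states.

56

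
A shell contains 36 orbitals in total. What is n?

n² = 36 ⇒ n = 6.

n = 6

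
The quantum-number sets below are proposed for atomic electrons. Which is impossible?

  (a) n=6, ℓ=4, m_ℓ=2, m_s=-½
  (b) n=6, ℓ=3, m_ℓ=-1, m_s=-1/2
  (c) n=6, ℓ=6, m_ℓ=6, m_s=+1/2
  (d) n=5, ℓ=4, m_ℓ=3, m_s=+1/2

(c) has ℓ = 6 ≥ n = 6, violating 0 ≤ ℓ ≤ n−1.
The remaining sets (a), (b), (d) satisfy all four rules.

(c)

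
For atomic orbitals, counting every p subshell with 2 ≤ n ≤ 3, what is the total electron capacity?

12

A p subshell (l = 1) exists for every n ≥ 2, so shells n = 2, 3 each contribute one — 2 subshells.
Since each p subshell holds 2(2·1+1) = 6 electrons, the total is 2 × 6 = 12.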